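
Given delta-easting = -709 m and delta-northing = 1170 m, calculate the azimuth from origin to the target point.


az = atan2(-709, 1170) = -31.2 deg
adjusted to 0-360: 328.8 degrees

328.8 degrees


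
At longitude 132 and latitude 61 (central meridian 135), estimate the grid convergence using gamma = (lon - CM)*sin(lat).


gamma = (132 - 135) * sin(61) = -3 * 0.87462 = -2.624 degrees

-2.624 degrees


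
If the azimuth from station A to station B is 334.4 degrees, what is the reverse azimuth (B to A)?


back azimuth = (334.4 + 180) mod 360 = 154.4 degrees

154.4 degrees


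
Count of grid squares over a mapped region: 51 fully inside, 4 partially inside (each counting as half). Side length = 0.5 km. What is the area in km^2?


effective squares = 51 + 4 * 0.5 = 53.0
area = 53.0 * 0.25 = 13.25 km^2

13.25 km^2


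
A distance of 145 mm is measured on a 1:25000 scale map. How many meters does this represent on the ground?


ground = 145 mm * 25000 / 1000 = 3625.0 m

3625.0 m


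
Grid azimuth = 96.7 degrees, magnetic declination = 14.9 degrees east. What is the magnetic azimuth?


magnetic azimuth = grid azimuth - declination (east +ve)
mag_az = 96.7 - 14.9 = 81.8 degrees

81.8 degrees


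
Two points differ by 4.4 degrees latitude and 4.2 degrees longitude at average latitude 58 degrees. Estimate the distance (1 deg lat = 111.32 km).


dlat_km = 4.4 * 111.32 = 489.808
dlon_km = 4.2 * 111.32 * cos(58) ≈ 247.761
dist = sqrt(489.808^2 + 247.761^2) ≈ 548.9 km

548.9 km


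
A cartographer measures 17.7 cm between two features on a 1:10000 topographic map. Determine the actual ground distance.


ground = 17.7 cm * 10000 / 100 = 1770.0 m = 1.77 km

1.77 km


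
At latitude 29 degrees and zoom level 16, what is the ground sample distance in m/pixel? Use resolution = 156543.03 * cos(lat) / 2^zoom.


res = 156543.03 * cos(29) / 2^16 = 156543.03 * 0.87461971 / 65536 = 2.09 m/pixel

2.09 m/pixel


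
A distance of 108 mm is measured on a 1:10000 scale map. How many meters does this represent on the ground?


ground = 108 mm * 10000 / 1000 = 1080.0 m

1080.0 m


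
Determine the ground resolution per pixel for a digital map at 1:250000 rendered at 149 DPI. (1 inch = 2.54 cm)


pixel_cm = 2.54 / 149 ≈ 0.017047 cm
ground = pixel_cm * 250000 / 100 = 2.54 * 250000 / (149 * 100) = 635000 / 14900 ≈ 42.62 m

42.62 m


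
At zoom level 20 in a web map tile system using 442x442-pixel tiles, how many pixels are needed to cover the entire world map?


tiles per axis = 2^20 = 1048576
total tiles = 1048576^2 = 1099511627776
pixels per axis = 1048576 * 442 = 463470592
total pixels = 463470592^2 = 214804989648830464

214804989648830464 pixels


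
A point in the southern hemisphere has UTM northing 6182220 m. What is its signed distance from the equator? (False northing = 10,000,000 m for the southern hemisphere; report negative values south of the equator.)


For southern: actual = 6182220 - 10000000 = -3817780 m

-3817780 m


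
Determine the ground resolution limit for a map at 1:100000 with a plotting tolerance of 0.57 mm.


ground = 0.57 mm * 100000 / 1000 = 57.0 m

57.0 m


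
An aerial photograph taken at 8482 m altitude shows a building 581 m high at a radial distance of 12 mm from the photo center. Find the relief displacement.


d = h * r / H = 581 * 12 / 8482 = 0.82 mm

0.82 mm


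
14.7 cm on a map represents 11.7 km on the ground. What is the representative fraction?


ground = 11.7 km = 1170000 cm; RF denominator = ground / map = 1170000 / 14.7 ≈ 79592; RF = 1:79592

1:79592


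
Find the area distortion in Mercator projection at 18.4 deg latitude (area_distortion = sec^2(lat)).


area_distortion = 1/cos^2(18.4) = 1.111

1.111


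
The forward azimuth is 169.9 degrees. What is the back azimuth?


back azimuth = (169.9 + 180) mod 360 = 349.9 degrees

349.9 degrees


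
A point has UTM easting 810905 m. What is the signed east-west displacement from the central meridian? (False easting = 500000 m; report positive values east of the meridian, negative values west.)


displacement = 810905 - 500000 = 310905 m

310905 m


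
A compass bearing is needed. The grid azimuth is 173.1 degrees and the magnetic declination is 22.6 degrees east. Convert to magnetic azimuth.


magnetic azimuth = grid azimuth - declination (east +ve)
mag_az = 173.1 - 22.6 = 150.5 degrees

150.5 degrees


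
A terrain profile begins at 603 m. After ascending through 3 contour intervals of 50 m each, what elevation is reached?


elevation = 603 + 3 * 50 = 753 m

753 m


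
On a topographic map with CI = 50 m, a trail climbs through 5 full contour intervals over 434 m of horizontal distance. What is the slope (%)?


elevation change = 5 * 50 = 250 m
slope = 250 / 434 * 100 = 57.6%

57.6%


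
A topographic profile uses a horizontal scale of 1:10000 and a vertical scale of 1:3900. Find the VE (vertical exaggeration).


VE = horizontal_scale / vertical_scale = 10000 / 3900 ≈ 2.6

2.6x


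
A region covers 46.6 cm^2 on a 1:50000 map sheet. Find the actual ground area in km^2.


ground_area = 46.6 * (50000/100)^2 = 11650000.0 m^2 = 11.65 km^2

11.65 km^2


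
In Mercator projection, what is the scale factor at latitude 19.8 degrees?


SF = 1 / cos(19.8) = 1 / 0.940881 = 1.063

1.063


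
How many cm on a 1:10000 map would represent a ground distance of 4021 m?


map_cm = 4021 * 100 / 10000 = 40.21 cm

40.21 cm


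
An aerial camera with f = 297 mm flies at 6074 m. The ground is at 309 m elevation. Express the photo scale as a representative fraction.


scale = f / (H - h) = 297 mm / 5765 m = 297 / 5765000 = 1:19411

1:19411


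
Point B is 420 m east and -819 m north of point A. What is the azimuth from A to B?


az = atan2(420, -819) = 152.9 deg
adjusted to 0-360: 152.9 degrees

152.9 degrees


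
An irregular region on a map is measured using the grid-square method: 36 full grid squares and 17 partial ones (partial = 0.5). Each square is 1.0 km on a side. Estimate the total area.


effective squares = 36 + 17 * 0.5 = 44.5
area = 44.5 * 1.0 = 44.5 km^2

44.5 km^2


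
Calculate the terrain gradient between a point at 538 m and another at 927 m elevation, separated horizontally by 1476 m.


gradient = (927 - 538) / 1476 = 389 / 1476 = 0.2636

0.2636


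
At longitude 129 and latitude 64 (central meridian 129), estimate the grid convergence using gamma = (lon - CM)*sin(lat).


gamma = (129 - 129) * sin(64) = 0 * 0.898794 = 0.0 degrees

0.0 degrees


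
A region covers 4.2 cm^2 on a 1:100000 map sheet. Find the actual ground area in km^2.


ground_area = 4.2 * (100000/100)^2 = 4200000.0 m^2 = 4.2 km^2

4.2 km^2


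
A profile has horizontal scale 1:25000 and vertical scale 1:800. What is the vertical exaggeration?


VE = horizontal_scale / vertical_scale = 25000 / 800 = 31.25

31.25x


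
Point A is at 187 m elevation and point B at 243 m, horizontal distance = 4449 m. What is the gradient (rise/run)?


gradient = (243 - 187) / 4449 = 56 / 4449 = 0.0126

0.0126


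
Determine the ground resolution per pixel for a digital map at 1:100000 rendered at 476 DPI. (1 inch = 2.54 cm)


pixel_cm = 2.54 / 476 ≈ 0.005336 cm
ground = pixel_cm * 100000 / 100 = 2.54 * 100000 / (476 * 100) = 254000 / 47600 ≈ 5.34 m

5.34 m


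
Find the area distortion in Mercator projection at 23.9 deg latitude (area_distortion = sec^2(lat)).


area_distortion = 1/cos^2(23.9) = 1.196

1.196


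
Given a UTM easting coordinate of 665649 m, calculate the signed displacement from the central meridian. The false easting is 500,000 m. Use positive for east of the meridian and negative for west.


displacement = 665649 - 500000 = 165649 m

165649 m


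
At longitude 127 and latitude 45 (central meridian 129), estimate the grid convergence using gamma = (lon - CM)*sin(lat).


gamma = (127 - 129) * sin(45) = -2 * 0.707107 = -1.414 degrees

-1.414 degrees


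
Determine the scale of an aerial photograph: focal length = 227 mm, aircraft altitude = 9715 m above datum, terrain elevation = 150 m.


scale = f / (H - h) = 227 mm / 9565 m = 227 / 9565000 = 1:42137

1:42137


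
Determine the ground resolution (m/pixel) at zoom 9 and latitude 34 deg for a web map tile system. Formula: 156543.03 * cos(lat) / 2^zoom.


res = 156543.03 * cos(34) / 2^9 = 156543.03 * 0.82903757 / 512 = 253.48 m/pixel

253.48 m/pixel


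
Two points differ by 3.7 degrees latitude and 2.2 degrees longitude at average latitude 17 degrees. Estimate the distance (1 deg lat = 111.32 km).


dlat_km = 3.7 * 111.32 = 411.884
dlon_km = 2.2 * 111.32 * cos(17) ≈ 234.203
dist = sqrt(411.884^2 + 234.203^2) ≈ 473.8 km

473.8 km


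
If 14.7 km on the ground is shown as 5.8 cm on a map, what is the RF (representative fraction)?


ground = 14.7 km = 1470000 cm; RF denominator = ground / map = 1470000 / 5.8 ≈ 253448; RF = 1:253448

1:253448


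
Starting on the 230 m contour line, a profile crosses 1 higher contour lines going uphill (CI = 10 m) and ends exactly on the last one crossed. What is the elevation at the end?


elevation = 230 + 1 * 10 = 240 m

240 m


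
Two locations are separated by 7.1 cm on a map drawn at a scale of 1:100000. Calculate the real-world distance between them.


ground = 7.1 cm * 100000 / 100 = 7100.0 m = 7.1 km

7.1 km


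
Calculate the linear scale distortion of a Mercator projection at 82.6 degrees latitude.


SF = 1 / cos(82.6) = 1 / 0.128796 = 7.764

7.764


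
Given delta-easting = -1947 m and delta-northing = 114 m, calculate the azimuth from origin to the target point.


az = atan2(-1947, 114) = -86.6 deg
adjusted to 0-360: 273.4 degrees

273.4 degrees


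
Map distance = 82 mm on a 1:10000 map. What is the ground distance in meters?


ground = 82 mm * 10000 / 1000 = 820.0 m

820.0 m


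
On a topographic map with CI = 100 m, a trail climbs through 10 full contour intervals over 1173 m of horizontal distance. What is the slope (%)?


elevation change = 10 * 100 = 1000 m
slope = 1000 / 1173 * 100 = 85.3%

85.3%


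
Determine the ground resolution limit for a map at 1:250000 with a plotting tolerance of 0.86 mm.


ground = 0.86 mm * 250000 / 1000 = 215.0 m

215.0 m


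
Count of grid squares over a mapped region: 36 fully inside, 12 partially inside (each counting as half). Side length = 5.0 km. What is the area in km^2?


effective squares = 36 + 12 * 0.5 = 42.0
area = 42.0 * 25.0 = 1050.0 km^2

1050.0 km^2


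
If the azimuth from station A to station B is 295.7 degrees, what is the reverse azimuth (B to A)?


back azimuth = (295.7 + 180) mod 360 = 115.7 degrees

115.7 degrees


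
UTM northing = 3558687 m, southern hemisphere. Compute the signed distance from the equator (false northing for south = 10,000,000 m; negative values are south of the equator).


For southern: actual = 3558687 - 10000000 = -6441313 m

-6441313 m


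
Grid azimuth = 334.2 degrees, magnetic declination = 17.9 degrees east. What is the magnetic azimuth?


magnetic azimuth = grid azimuth - declination (east +ve)
mag_az = 334.2 - 17.9 = 316.3 degrees

316.3 degrees


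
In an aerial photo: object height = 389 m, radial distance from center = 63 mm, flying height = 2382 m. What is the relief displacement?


d = h * r / H = 389 * 63 / 2382 = 10.29 mm

10.29 mm


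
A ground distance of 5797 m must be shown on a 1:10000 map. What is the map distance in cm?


map_cm = 5797 * 100 / 10000 = 57.97 cm

57.97 cm


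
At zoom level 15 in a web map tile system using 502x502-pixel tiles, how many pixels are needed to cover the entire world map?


tiles per axis = 2^15 = 32768
total tiles = 32768^2 = 1073741824
pixels per axis = 32768 * 502 = 16449536
total pixels = 16449536^2 = 270587234615296

270587234615296 pixels


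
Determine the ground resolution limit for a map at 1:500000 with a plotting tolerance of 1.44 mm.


ground = 1.44 mm * 500000 / 1000 = 720.0 m

720.0 m


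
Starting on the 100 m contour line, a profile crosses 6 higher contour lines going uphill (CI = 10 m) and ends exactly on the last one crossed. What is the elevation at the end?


elevation = 100 + 6 * 10 = 160 m

160 m


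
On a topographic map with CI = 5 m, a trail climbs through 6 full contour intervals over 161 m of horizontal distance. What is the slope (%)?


elevation change = 6 * 5 = 30 m
slope = 30 / 161 * 100 = 18.6%

18.6%


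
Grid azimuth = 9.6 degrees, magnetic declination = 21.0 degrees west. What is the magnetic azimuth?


magnetic azimuth = grid azimuth - declination (east +ve)
mag_az = 9.6 - -21.0 = 30.6 degrees

30.6 degrees


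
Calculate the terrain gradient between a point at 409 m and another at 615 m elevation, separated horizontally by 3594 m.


gradient = (615 - 409) / 3594 = 206 / 3594 = 0.0573

0.0573


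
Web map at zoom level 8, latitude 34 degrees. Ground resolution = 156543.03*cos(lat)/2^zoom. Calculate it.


res = 156543.03 * cos(34) / 2^8 = 156543.03 * 0.82903757 / 256 = 506.95 m/pixel

506.95 m/pixel


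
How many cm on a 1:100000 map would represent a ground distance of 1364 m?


map_cm = 1364 * 100 / 100000 = 1.364 cm ≈ 1.36 cm

1.36 cm


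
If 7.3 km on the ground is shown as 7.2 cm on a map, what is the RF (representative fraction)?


ground = 7.3 km = 730000 cm; RF denominator = ground / map = 730000 / 7.2 ≈ 101389; RF = 1:101389

1:101389


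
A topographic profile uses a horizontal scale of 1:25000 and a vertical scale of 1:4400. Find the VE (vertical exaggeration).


VE = horizontal_scale / vertical_scale = 25000 / 4400 ≈ 5.7

5.7x


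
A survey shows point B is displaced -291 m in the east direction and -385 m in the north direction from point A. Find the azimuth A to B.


az = atan2(-291, -385) = -142.9 deg
adjusted to 0-360: 217.1 degrees

217.1 degrees


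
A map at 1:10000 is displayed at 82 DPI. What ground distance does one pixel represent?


pixel_cm = 2.54 / 82 ≈ 0.030976 cm
ground = pixel_cm * 10000 / 100 = 2.54 * 10000 / (82 * 100) = 25400 / 8200 ≈ 3.1 m

3.1 m


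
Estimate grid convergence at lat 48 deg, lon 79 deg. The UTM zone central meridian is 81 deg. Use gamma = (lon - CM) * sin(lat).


gamma = (79 - 81) * sin(48) = -2 * 0.743145 = -1.486 degrees

-1.486 degrees


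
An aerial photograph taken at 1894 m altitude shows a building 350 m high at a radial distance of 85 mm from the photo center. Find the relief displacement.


d = h * r / H = 350 * 85 / 1894 = 15.71 mm

15.71 mm


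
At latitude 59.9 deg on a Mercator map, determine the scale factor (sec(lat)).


SF = 1 / cos(59.9) = 1 / 0.501511 = 1.994

1.994


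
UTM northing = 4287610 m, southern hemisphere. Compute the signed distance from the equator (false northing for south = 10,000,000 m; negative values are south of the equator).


For southern: actual = 4287610 - 10000000 = -5712390 m

-5712390 m


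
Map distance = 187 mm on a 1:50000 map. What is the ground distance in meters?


ground = 187 mm * 50000 / 1000 = 9350.0 m

9350.0 m


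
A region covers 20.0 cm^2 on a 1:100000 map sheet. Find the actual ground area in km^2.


ground_area = 20.0 * (100000/100)^2 = 20000000.0 m^2 = 20.0 km^2

20.0 km^2


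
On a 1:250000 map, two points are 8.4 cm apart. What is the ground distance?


ground = 8.4 cm * 250000 / 100 = 21000.0 m = 21.0 km

21.0 km


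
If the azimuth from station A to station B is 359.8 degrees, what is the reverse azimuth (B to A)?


back azimuth = (359.8 + 180) mod 360 = 179.8 degrees

179.8 degrees


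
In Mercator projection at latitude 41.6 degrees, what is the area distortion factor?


area_distortion = 1/cos^2(41.6) = 1.788

1.788


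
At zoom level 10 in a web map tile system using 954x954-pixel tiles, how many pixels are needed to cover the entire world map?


tiles per axis = 2^10 = 1024
total tiles = 1024^2 = 1048576
pixels per axis = 1024 * 954 = 976896
total pixels = 976896^2 = 954325794816

954325794816 pixels


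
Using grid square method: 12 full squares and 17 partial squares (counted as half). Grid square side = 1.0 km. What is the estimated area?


effective squares = 12 + 17 * 0.5 = 20.5
area = 20.5 * 1.0 = 20.5 km^2

20.5 km^2


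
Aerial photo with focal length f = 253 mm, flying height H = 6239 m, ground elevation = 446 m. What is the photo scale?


scale = f / (H - h) = 253 mm / 5793 m = 253 / 5793000 = 1:22897

1:22897


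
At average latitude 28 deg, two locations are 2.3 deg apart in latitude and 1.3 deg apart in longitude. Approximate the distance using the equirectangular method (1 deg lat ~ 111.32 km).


dlat_km = 2.3 * 111.32 = 256.036
dlon_km = 1.3 * 111.32 * cos(28) ≈ 127.777
dist = sqrt(256.036^2 + 127.777^2) ≈ 286.1 km

286.1 km


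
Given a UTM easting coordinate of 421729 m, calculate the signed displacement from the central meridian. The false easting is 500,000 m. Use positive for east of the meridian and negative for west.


displacement = 421729 - 500000 = -78271 m

-78271 m


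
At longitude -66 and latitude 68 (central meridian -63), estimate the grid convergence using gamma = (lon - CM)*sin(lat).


gamma = (-66 - -63) * sin(68) = -3 * 0.927184 = -2.782 degrees

-2.782 degrees


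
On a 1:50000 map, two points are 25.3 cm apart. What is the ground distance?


ground = 25.3 cm * 50000 / 100 = 12650.0 m = 12.65 km

12.65 km


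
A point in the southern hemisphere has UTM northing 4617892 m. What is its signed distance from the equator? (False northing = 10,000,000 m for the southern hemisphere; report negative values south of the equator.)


For southern: actual = 4617892 - 10000000 = -5382108 m

-5382108 m


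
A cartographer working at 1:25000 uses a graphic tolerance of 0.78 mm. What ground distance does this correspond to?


ground = 0.78 mm * 25000 / 1000 = 19.5 m

19.5 m


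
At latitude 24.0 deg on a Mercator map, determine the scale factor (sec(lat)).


SF = 1 / cos(24.0) = 1 / 0.913545 = 1.095

1.095


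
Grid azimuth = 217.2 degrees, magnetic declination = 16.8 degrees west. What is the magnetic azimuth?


magnetic azimuth = grid azimuth - declination (east +ve)
mag_az = 217.2 - -16.8 = 234.0 degrees

234.0 degrees


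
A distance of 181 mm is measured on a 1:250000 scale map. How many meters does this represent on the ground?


ground = 181 mm * 250000 / 1000 = 45250.0 m

45250.0 m


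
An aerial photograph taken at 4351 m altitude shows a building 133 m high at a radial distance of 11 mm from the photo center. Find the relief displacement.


d = h * r / H = 133 * 11 / 4351 = 0.34 mm

0.34 mm


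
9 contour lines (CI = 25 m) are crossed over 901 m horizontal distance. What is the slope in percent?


elevation change = 9 * 25 = 225 m
slope = 225 / 901 * 100 = 25.0%

25.0%


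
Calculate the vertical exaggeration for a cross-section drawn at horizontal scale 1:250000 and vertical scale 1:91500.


VE = horizontal_scale / vertical_scale = 250000 / 91500 ≈ 2.7

2.7x


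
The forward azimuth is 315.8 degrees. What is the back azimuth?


back azimuth = (315.8 + 180) mod 360 = 135.8 degrees

135.8 degrees


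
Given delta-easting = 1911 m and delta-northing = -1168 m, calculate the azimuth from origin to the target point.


az = atan2(1911, -1168) = 121.4 deg
adjusted to 0-360: 121.4 degrees

121.4 degrees


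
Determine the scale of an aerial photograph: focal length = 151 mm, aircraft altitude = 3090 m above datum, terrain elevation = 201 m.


scale = f / (H - h) = 151 mm / 2889 m = 151 / 2889000 = 1:19132

1:19132


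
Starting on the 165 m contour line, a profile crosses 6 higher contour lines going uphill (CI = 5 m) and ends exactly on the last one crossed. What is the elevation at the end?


elevation = 165 + 6 * 5 = 195 m

195 m


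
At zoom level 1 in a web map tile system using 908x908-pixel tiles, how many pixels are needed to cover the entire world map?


tiles per axis = 2^1 = 2
total tiles = 2^2 = 4
pixels per axis = 2 * 908 = 1816
total pixels = 1816^2 = 3297856

3297856 pixels


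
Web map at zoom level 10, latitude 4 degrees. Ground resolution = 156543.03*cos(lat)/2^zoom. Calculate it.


res = 156543.03 * cos(4) / 2^10 = 156543.03 * 0.99756405 / 1024 = 152.5 m/pixel

152.5 m/pixel


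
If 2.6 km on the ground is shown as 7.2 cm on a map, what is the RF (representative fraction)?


ground = 2.6 km = 260000 cm; RF denominator = ground / map = 260000 / 7.2 ≈ 36111; RF = 1:36111

1:36111


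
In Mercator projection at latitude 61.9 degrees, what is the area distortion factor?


area_distortion = 1/cos^2(61.9) = 4.508

4.508


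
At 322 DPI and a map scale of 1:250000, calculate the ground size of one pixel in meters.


pixel_cm = 2.54 / 322 ≈ 0.007888 cm
ground = pixel_cm * 250000 / 100 = 2.54 * 250000 / (322 * 100) = 635000 / 32200 ≈ 19.72 m

19.72 m


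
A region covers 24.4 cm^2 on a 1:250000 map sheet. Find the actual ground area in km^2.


ground_area = 24.4 * (250000/100)^2 = 152500000.0 m^2 = 152.5 km^2

152.5 km^2


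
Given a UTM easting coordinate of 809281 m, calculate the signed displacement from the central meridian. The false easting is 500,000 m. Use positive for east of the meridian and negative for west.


displacement = 809281 - 500000 = 309281 m

309281 m


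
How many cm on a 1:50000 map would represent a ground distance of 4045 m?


map_cm = 4045 * 100 / 50000 = 8.09 cm

8.09 cm


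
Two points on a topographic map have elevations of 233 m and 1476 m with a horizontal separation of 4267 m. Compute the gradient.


gradient = (1476 - 233) / 4267 = 1243 / 4267 = 0.2913

0.2913


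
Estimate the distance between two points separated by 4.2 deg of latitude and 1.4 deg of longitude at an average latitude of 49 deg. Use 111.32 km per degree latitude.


dlat_km = 4.2 * 111.32 = 467.544
dlon_km = 1.4 * 111.32 * cos(49) ≈ 102.245
dist = sqrt(467.544^2 + 102.245^2) ≈ 478.6 km

478.6 km


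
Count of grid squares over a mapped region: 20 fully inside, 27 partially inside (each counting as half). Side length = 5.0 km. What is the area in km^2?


effective squares = 20 + 27 * 0.5 = 33.5
area = 33.5 * 25.0 = 837.5 km^2

837.5 km^2


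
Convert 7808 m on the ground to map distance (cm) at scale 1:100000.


map_cm = 7808 * 100 / 100000 = 7.808 cm ≈ 7.81 cm

7.81 cm


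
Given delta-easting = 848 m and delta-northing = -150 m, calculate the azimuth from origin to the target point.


az = atan2(848, -150) = 100.0 deg
adjusted to 0-360: 100.0 degrees

100.0 degrees


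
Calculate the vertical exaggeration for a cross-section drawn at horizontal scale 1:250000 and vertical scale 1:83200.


VE = horizontal_scale / vertical_scale = 250000 / 83200 ≈ 3.0

3.0x


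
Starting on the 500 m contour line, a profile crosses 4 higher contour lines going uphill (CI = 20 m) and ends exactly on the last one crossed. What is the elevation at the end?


elevation = 500 + 4 * 20 = 580 m

580 m


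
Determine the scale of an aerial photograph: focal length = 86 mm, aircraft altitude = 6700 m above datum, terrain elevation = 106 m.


scale = f / (H - h) = 86 mm / 6594 m = 86 / 6594000 = 1:76674

1:76674


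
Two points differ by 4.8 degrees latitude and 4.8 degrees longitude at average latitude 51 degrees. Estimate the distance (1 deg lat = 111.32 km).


dlat_km = 4.8 * 111.32 = 534.336
dlon_km = 4.8 * 111.32 * cos(51) ≈ 336.269
dist = sqrt(534.336^2 + 336.269^2) ≈ 631.3 km

631.3 km


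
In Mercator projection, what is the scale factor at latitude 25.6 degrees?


SF = 1 / cos(25.6) = 1 / 0.901833 = 1.109

1.109


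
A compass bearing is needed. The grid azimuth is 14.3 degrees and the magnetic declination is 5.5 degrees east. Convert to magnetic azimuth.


magnetic azimuth = grid azimuth - declination (east +ve)
mag_az = 14.3 - 5.5 = 8.8 degrees

8.8 degrees


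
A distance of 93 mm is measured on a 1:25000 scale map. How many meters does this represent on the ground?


ground = 93 mm * 25000 / 1000 = 2325.0 m

2325.0 m


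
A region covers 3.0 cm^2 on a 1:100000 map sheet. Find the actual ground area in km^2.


ground_area = 3.0 * (100000/100)^2 = 3000000.0 m^2 = 3.0 km^2

3.0 km^2


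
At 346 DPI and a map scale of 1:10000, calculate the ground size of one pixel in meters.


pixel_cm = 2.54 / 346 ≈ 0.007341 cm
ground = pixel_cm * 10000 / 100 = 2.54 * 10000 / (346 * 100) = 25400 / 34600 ≈ 0.73 m

0.73 m


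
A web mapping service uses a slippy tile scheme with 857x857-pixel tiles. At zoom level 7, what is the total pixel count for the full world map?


tiles per axis = 2^7 = 128
total tiles = 128^2 = 16384
pixels per axis = 128 * 857 = 109696
total pixels = 109696^2 = 12033212416

12033212416 pixels


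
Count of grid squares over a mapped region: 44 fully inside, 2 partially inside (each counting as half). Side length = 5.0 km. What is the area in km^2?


effective squares = 44 + 2 * 0.5 = 45.0
area = 45.0 * 25.0 = 1125.0 km^2

1125.0 km^2


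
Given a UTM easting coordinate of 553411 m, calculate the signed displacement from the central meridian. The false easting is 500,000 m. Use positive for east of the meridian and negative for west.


displacement = 553411 - 500000 = 53411 m

53411 m


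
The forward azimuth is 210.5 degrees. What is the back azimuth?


back azimuth = (210.5 + 180) mod 360 = 30.5 degrees

30.5 degrees


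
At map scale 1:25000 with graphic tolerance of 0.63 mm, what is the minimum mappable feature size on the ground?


ground = 0.63 mm * 25000 / 1000 = 15.75 m

15.75 m


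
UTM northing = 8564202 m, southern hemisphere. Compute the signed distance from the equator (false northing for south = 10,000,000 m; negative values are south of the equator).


For southern: actual = 8564202 - 10000000 = -1435798 m

-1435798 m


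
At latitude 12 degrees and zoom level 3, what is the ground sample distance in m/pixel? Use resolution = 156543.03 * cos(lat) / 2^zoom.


res = 156543.03 * cos(12) / 2^3 = 156543.03 * 0.9781476 / 8 = 19140.27 m/pixel

19140.27 m/pixel


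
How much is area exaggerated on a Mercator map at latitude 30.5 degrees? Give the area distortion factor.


area_distortion = 1/cos^2(30.5) = 1.347

1.347


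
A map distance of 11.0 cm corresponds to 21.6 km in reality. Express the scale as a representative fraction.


ground = 21.6 km = 2160000 cm; RF denominator = ground / map = 2160000 / 11.0 ≈ 196364; RF = 1:196364

1:196364


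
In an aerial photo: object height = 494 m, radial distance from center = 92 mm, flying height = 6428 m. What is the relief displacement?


d = h * r / H = 494 * 92 / 6428 = 7.07 mm

7.07 mm


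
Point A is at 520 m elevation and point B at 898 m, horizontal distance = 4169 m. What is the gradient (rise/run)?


gradient = (898 - 520) / 4169 = 378 / 4169 = 0.0907

0.0907


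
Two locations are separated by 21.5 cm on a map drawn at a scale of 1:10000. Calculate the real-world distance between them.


ground = 21.5 cm * 10000 / 100 = 2150.0 m = 2.15 km

2.15 km


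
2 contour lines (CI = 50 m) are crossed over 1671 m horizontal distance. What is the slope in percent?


elevation change = 2 * 50 = 100 m
slope = 100 / 1671 * 100 = 6.0%

6.0%


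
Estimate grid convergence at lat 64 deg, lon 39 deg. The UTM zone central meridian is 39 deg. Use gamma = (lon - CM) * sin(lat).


gamma = (39 - 39) * sin(64) = 0 * 0.898794 = 0.0 degrees

0.0 degrees


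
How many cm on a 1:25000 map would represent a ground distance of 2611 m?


map_cm = 2611 * 100 / 25000 = 10.444 cm ≈ 10.44 cm

10.44 cm


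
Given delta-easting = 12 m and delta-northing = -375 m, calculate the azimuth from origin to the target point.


az = atan2(12, -375) = 178.2 deg
adjusted to 0-360: 178.2 degrees

178.2 degrees


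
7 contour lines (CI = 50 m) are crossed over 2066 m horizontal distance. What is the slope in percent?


elevation change = 7 * 50 = 350 m
slope = 350 / 2066 * 100 = 16.9%

16.9%


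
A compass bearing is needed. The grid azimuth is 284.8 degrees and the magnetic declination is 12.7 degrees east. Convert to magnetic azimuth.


magnetic azimuth = grid azimuth - declination (east +ve)
mag_az = 284.8 - 12.7 = 272.1 degrees

272.1 degrees


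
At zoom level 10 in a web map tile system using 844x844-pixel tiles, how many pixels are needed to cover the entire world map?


tiles per axis = 2^10 = 1024
total tiles = 1024^2 = 1048576
pixels per axis = 1024 * 844 = 864256
total pixels = 864256^2 = 746938433536

746938433536 pixels


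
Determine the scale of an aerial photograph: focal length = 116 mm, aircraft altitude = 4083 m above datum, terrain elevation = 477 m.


scale = f / (H - h) = 116 mm / 3606 m = 116 / 3606000 = 1:31086

1:31086


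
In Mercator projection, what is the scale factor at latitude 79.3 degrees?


SF = 1 / cos(79.3) = 1 / 0.185667 = 5.386

5.386


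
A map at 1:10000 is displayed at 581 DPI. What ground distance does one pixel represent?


pixel_cm = 2.54 / 581 ≈ 0.004372 cm
ground = pixel_cm * 10000 / 100 = 2.54 * 10000 / (581 * 100) = 25400 / 58100 ≈ 0.44 m

0.44 m


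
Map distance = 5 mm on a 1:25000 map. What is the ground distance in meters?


ground = 5 mm * 25000 / 1000 = 125.0 m

125.0 m


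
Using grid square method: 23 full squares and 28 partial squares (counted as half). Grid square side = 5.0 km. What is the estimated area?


effective squares = 23 + 28 * 0.5 = 37.0
area = 37.0 * 25.0 = 925.0 km^2

925.0 km^2


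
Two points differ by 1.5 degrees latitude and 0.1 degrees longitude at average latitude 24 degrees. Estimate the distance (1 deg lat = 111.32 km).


dlat_km = 1.5 * 111.32 = 166.98
dlon_km = 0.1 * 111.32 * cos(24) ≈ 10.17
dist = sqrt(166.98^2 + 10.17^2) ≈ 167.3 km

167.3 km


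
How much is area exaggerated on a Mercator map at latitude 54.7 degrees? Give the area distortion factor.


area_distortion = 1/cos^2(54.7) = 2.995

2.995


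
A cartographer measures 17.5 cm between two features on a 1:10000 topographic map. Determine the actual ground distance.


ground = 17.5 cm * 10000 / 100 = 1750.0 m = 1.75 km

1.75 km


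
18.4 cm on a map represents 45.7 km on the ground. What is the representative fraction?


ground = 45.7 km = 4570000 cm; RF denominator = ground / map = 4570000 / 18.4 ≈ 248370; RF = 1:248370

1:248370


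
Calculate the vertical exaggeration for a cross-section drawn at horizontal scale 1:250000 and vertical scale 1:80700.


VE = horizontal_scale / vertical_scale = 250000 / 80700 ≈ 3.1

3.1x


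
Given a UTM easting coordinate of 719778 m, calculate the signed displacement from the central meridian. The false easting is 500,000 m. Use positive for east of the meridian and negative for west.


displacement = 719778 - 500000 = 219778 m

219778 m


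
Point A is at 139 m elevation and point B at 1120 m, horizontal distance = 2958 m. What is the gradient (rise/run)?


gradient = (1120 - 139) / 2958 = 981 / 2958 = 0.3316

0.3316


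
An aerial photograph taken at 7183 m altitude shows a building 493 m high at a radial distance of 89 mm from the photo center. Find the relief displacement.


d = h * r / H = 493 * 89 / 7183 = 6.11 mm

6.11 mm


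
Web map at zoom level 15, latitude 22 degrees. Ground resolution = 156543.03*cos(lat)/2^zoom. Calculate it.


res = 156543.03 * cos(22) / 2^15 = 156543.03 * 0.92718385 / 32768 = 4.43 m/pixel

4.43 m/pixel


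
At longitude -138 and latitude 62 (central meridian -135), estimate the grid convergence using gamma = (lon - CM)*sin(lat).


gamma = (-138 - -135) * sin(62) = -3 * 0.882948 = -2.649 degrees

-2.649 degrees


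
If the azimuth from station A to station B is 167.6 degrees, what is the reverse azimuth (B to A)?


back azimuth = (167.6 + 180) mod 360 = 347.6 degrees

347.6 degrees


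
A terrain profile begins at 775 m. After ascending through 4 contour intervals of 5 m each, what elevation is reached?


elevation = 775 + 4 * 5 = 795 m

795 m


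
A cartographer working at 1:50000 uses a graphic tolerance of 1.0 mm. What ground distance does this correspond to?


ground = 1.0 mm * 50000 / 1000 = 50.0 m

50.0 m


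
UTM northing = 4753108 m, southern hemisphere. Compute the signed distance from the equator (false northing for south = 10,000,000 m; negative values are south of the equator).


For southern: actual = 4753108 - 10000000 = -5246892 m

-5246892 m


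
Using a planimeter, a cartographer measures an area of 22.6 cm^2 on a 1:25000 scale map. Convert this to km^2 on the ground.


ground_area = 22.6 * (25000/100)^2 = 1412500.0 m^2 = 1.4125 km^2 ≈ 1.413 km^2

1.413 km^2


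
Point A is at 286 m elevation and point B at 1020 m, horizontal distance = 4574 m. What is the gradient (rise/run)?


gradient = (1020 - 286) / 4574 = 734 / 4574 = 0.1605

0.1605


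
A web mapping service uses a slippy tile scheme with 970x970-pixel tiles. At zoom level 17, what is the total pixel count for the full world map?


tiles per axis = 2^17 = 131072
total tiles = 131072^2 = 17179869184
pixels per axis = 131072 * 970 = 127139840
total pixels = 127139840^2 = 16164538915225600

16164538915225600 pixels


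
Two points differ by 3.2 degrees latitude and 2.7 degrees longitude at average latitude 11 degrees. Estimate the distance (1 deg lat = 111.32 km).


dlat_km = 3.2 * 111.32 = 356.224
dlon_km = 2.7 * 111.32 * cos(11) ≈ 295.042
dist = sqrt(356.224^2 + 295.042^2) ≈ 462.5 km

462.5 km


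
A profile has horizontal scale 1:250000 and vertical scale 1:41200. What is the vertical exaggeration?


VE = horizontal_scale / vertical_scale = 250000 / 41200 ≈ 6.1

6.1x


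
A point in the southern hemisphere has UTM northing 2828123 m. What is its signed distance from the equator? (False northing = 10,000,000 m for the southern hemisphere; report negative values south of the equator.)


For southern: actual = 2828123 - 10000000 = -7171877 m

-7171877 m


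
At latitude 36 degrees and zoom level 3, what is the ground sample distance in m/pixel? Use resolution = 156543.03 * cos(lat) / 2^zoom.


res = 156543.03 * cos(36) / 2^3 = 156543.03 * 0.80901699 / 8 = 15830.75 m/pixel

15830.75 m/pixel


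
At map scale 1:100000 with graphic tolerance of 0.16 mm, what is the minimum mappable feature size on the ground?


ground = 0.16 mm * 100000 / 1000 = 16.0 m

16.0 m


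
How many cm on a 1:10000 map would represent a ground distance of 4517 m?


map_cm = 4517 * 100 / 10000 = 45.17 cm

45.17 cm


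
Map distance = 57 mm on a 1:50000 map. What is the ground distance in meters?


ground = 57 mm * 50000 / 1000 = 2850.0 m

2850.0 m


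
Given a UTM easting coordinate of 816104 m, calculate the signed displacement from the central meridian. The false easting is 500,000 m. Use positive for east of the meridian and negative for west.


displacement = 816104 - 500000 = 316104 m

316104 m


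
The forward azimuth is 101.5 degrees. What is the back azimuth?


back azimuth = (101.5 + 180) mod 360 = 281.5 degrees

281.5 degrees


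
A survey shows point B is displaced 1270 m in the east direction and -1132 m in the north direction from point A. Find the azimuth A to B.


az = atan2(1270, -1132) = 131.7 deg
adjusted to 0-360: 131.7 degrees

131.7 degrees


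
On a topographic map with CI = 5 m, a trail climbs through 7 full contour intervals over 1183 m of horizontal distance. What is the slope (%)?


elevation change = 7 * 5 = 35 m
slope = 35 / 1183 * 100 = 3.0%

3.0%


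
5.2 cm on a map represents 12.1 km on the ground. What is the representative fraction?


ground = 12.1 km = 1210000 cm; RF denominator = ground / map = 1210000 / 5.2 ≈ 232692; RF = 1:232692

1:232692


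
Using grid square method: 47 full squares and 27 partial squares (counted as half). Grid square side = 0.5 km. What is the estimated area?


effective squares = 47 + 27 * 0.5 = 60.5
area = 60.5 * 0.25 = 15.125 km^2

15.125 km^2


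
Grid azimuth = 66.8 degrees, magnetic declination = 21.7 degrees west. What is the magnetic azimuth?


magnetic azimuth = grid azimuth - declination (east +ve)
mag_az = 66.8 - -21.7 = 88.5 degrees

88.5 degrees


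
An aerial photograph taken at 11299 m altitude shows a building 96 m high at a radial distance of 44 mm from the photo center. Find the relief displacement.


d = h * r / H = 96 * 44 / 11299 = 0.37 mm

0.37 mm


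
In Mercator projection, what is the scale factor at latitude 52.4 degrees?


SF = 1 / cos(52.4) = 1 / 0.610145 = 1.639

1.639


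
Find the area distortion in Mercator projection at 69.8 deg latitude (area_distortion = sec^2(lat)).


area_distortion = 1/cos^2(69.8) = 8.387

8.387


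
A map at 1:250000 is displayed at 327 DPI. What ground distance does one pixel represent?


pixel_cm = 2.54 / 327 ≈ 0.007768 cm
ground = pixel_cm * 250000 / 100 = 2.54 * 250000 / (327 * 100) = 635000 / 32700 ≈ 19.42 m

19.42 m


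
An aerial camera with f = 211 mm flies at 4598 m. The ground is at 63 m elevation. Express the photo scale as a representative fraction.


scale = f / (H - h) = 211 mm / 4535 m = 211 / 4535000 = 1:21493

1:21493


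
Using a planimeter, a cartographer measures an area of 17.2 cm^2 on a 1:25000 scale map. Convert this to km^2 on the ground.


ground_area = 17.2 * (25000/100)^2 = 1075000.0 m^2 = 1.075 km^2

1.075 km^2


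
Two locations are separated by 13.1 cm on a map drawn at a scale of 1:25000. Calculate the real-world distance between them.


ground = 13.1 cm * 25000 / 100 = 3275.0 m = 3.275 km

3.275 km


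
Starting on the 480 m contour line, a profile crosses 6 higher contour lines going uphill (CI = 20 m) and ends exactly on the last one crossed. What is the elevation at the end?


elevation = 480 + 6 * 20 = 600 m

600 m


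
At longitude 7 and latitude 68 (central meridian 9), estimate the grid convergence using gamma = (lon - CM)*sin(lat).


gamma = (7 - 9) * sin(68) = -2 * 0.927184 = -1.854 degrees

-1.854 degrees


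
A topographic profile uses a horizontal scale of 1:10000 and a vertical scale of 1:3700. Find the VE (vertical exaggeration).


VE = horizontal_scale / vertical_scale = 10000 / 3700 ≈ 2.7

2.7x


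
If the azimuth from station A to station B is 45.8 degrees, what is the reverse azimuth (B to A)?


back azimuth = (45.8 + 180) mod 360 = 225.8 degrees

225.8 degrees


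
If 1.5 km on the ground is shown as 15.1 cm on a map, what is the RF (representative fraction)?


ground = 1.5 km = 150000 cm; RF denominator = ground / map = 150000 / 15.1 ≈ 9934; RF = 1:9934

1:9934


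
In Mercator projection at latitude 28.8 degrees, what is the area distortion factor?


area_distortion = 1/cos^2(28.8) = 1.302

1.302


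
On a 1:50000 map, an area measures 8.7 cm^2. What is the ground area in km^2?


ground_area = 8.7 * (50000/100)^2 = 2175000.0 m^2 = 2.175 km^2

2.175 km^2


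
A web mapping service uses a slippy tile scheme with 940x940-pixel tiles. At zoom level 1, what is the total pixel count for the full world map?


tiles per axis = 2^1 = 2
total tiles = 2^2 = 4
pixels per axis = 2 * 940 = 1880
total pixels = 1880^2 = 3534400

3534400 pixels


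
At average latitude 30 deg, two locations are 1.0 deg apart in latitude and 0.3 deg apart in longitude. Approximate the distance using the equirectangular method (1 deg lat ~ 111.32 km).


dlat_km = 1.0 * 111.32 = 111.32
dlon_km = 0.3 * 111.32 * cos(30) ≈ 28.922
dist = sqrt(111.32^2 + 28.922^2) ≈ 115.0 km

115.0 km
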